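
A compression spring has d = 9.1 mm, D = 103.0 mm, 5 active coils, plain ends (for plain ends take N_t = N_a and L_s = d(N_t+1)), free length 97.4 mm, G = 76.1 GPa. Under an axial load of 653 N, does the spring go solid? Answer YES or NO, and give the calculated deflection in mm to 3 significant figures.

k = Gd⁴/(8D³N_a) = (76.1×10³)(9.1⁴)/(8·103.0³·5) = 11.939 N/mm
N_t = 5; L_s = 9.1·6 = 54.6 mm; δ_solid = L₀ − L_s = 97.4 − 54.6 = 42.8 mm
δ = F/k = 653/11.939 = 54.693 mm
δ ≥ δ_solid → spring goes solid

YES, δ = 54.7 mm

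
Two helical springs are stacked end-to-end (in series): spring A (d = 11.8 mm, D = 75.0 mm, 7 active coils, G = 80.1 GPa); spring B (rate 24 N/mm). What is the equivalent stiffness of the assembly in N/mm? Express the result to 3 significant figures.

k_A = Gd⁴/(8D³N_a) = (80.1×10³)(11.8⁴)/(8·75.0³·7) = 65.734 N/mm
Series: 1/k_eq = 1/65.734 + 1/24 = 0.05688; k_eq = 17.581 N/mm

17.6 N/mm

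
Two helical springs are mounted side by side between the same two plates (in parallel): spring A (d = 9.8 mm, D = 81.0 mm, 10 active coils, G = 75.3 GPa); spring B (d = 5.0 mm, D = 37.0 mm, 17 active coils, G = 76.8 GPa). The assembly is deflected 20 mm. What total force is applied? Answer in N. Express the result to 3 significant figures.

k_A = Gd⁴/(8D³N_a) = (75.3×10³)(9.8⁴)/(8·81.0³·10) = 16.336 N/mm
k_B = Gd⁴/(8D³N_a) = (76.8×10³)(5.0⁴)/(8·37.0³·17) = 6.9678 N/mm
Parallel: k_eq = 16.336 + 6.9678 = 23.304 N/mm
F = k_eq·δ = 23.304·20 = 466.08 N

466 N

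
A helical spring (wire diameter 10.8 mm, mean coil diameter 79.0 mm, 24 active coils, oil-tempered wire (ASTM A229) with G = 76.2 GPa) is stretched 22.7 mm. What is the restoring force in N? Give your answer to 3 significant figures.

249 N

k = Gd⁴/(8D³N_a) = (76.2×10³)(10.8⁴)/(8·79.0³·24) = 10.951 N/mm
F = k·δ = 10.951 × 22.7 = 248.6 N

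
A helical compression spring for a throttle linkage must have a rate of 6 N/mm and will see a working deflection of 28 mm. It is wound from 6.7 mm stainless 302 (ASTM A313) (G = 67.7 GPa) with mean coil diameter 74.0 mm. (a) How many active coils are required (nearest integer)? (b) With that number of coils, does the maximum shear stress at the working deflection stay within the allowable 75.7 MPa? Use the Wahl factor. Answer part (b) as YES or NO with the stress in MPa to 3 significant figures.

(a) 7 coils; (b) NO, τ_max = 119 MPa

N_a = Gd⁴/(8D³k) = (67.7×10³)(6.7⁴)/(8·74.0³·6) = 7.014 → N_a = 7
Actual rate k = Gd⁴/(8D³·7) = 6.0118 N/mm
Working load F = kδ = 6.0118·28 = 168.33 N
C = 74.0/6.7 = 11.0448; K_W = (4C−1)/(4C−4)+0.615/C = 1.1303
τ_max = K_W·8FD/(πd³) = 1.1303·105.47 = 119.21 MPa
τ_max > 75.7 MPa → exceeds allowable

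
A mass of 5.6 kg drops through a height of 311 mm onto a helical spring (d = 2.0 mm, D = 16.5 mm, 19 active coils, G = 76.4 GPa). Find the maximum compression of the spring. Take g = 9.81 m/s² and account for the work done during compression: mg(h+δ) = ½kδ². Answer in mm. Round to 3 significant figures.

172 mm

k = Gd⁴/(8D³N_a) = (76.4×10³)(2.0⁴)/(8·16.5³·19) = 1.7903 N/mm
W = mg = 5.6 × 9.81 = 54.936 N
½kδ² − Wδ − Wh = 0 → δ = (W + √(W² + 2kWh))/k
δ = (54.936 + √(3018 + 61173.8))/1.7903 = (54.936 + 253.36)/1.7903 = 172.21 mm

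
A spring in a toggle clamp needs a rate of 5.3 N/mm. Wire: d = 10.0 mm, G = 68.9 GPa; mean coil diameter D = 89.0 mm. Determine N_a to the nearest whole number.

N_a = Gd⁴/(8D³k) = (68.9×10³ × 10.0⁴)/(8 × 89.0³ × 5.3)
    = 6.89e+08 / 2.98907e+07 = 23.05 → 23 coils

23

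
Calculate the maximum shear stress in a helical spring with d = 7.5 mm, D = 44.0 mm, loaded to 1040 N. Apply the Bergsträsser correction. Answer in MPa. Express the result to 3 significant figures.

Spring index C = D/d = 44.0/7.5 = 5.8667
K_B = (4C+2)/(4C−3) = 25.467/20.467 = 1.2443
τ₀ = 8FD/(πd³) = 8·1040·44.0/(π·7.5³) = 366080/1325.4 = 276.21 MPa
τ_max = K·τ₀ = 1.2443 × 276.21 = 343.69 MPa

344 MPa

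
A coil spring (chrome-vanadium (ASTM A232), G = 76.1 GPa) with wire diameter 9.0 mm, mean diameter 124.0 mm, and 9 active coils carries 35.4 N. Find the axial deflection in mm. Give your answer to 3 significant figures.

9.73 mm

k = Gd⁴/(8D³N_a) = (76.1×10³)(9.0⁴)/(8·124.0³·9) = 3.6371 N/mm
δ = F/k = 35.4 / 3.6371 = 9.733 mm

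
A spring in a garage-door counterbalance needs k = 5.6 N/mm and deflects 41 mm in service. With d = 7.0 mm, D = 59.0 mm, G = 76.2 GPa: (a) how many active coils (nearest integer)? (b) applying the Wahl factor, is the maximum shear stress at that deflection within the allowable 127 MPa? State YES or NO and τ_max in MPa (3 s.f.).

(a) 20 coils; (b) YES, τ_max = 117 MPa

N_a = Gd⁴/(8D³k) = (76.2×10³)(7.0⁴)/(8·59.0³·5.6) = 19.88 → N_a = 20
Actual rate k = Gd⁴/(8D³·20) = 5.5676 N/mm
Working load F = kδ = 5.5676·41 = 228.27 N
C = 59.0/7.0 = 8.4286; K_W = (4C−1)/(4C−4)+0.615/C = 1.1739
τ_max = K_W·8FD/(πd³) = 1.1739·99.989 = 117.38 MPa
τ_max ≤ 127 MPa → acceptable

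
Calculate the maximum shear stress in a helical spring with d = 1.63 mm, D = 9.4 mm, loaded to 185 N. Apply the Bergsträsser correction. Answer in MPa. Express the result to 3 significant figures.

1280 MPa

Spring index C = D/d = 9.4/1.63 = 5.7669
K_B = (4C+2)/(4C−3) = 25.067/20.067 = 1.2492
τ₀ = 8FD/(πd³) = 8·185·9.4/(π·1.63³) = 13912/13.605 = 1022.5 MPa
τ_max = K·τ₀ = 1.2492 × 1022.5 = 1277.3 MPa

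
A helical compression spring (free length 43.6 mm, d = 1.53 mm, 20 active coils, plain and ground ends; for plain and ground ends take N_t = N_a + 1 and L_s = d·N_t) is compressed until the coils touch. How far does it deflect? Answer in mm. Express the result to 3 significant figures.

N_t = 21; L_s = 1.53·21 = 32.13 mm
δ_solid = L₀ − L_s = 43.6 − 32.13 = 11.47 mm

11.5 mm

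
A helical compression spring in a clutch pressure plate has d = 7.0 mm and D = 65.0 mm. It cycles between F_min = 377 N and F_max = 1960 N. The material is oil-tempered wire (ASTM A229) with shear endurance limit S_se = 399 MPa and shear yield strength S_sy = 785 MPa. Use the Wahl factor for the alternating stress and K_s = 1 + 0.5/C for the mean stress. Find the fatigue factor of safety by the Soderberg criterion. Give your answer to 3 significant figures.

C = D/d = 65.0/7.0 = 9.2857; K_W = (4C−1)/(4C−4)+0.615/C = 1.1567; K_s = 1+0.5/C = 1.0538
F_a = (F_max−F_min)/2 = 791.5 N; F_m = (F_max+F_min)/2 = 1168.5 N
τ_a = K_W·8F_aD/(πd³) = 1.1567 × 381.95 = 441.82 MPa
τ_m = K_s·8F_mD/(πd³) = 1.0538 × 563.88 = 594.24 MPa
Soderberg: 1/n_f = τ_a/S_se + τ_m/S_sy = 441.82/399 + 594.24/785 = 1.10733 + 0.75700 = 1.8643
n_f = 1/1.8643 = 0.5364

0.536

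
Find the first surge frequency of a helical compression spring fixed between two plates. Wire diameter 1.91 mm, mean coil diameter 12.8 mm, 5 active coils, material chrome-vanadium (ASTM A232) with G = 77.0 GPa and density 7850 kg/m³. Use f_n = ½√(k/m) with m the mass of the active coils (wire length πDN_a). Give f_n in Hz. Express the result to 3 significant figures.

k = Gd⁴/(8D³N_a) = (77.0×10³)(1.91⁴)/(8·12.8³·5) = 12.216 N/mm = 12216 N/m
Wire length L = πDN_a = π·12.8·5 = 201.06 mm
m = ρ·(πd²/4)·L = 7850 × 2.8652×10⁻⁶ m² × 0.20106 m = 0.0045223 kg
f_n = ½√(k/m) = 0.5·√(12216/0.0045223) = 0.5·√(2.7013e+06) = 821.79 Hz

822 Hz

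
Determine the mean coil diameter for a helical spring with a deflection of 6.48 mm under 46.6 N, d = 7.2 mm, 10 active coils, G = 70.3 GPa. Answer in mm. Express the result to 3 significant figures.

Required rate k = F/δ = 46.6/6.48 = 7.1914 N/mm
D = (Gd⁴/(8N_a·k))^(1/3) = (70.3×10³·7.2⁴/(8·10·7.1914))^(1/3)
  = (328386)^(1/3) = 68.9914 mm

69.0 mm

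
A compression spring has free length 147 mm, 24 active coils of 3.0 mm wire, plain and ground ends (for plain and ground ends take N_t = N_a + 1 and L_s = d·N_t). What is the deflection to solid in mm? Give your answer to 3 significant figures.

72.0 mm

N_t = 25; L_s = 3.0·25 = 75 mm
δ_solid = L₀ − L_s = 147 − 75 = 72 mm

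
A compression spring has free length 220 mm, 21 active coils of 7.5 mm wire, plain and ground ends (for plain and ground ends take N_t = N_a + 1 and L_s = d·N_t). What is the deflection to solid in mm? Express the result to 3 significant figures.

55.0 mm

N_t = 22; L_s = 7.5·22 = 165 mm
δ_solid = L₀ − L_s = 220 − 165 = 55 mm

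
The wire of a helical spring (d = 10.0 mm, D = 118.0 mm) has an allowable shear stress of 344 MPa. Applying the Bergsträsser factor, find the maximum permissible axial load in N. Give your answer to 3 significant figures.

C = D/d = 118.0/10.0 = 11.8000
K_B = (4C+2)/(4C−3) = 49.200/44.200 = 1.1131
τ_max = K·8FD/(πd³) → F_max = τ_allow·πd³/(8DK)
F_max = 344·π·10.0³/(8·118.0·1.1131) = 1.0807e+06/1050.8 = 1028.5 N

1030 N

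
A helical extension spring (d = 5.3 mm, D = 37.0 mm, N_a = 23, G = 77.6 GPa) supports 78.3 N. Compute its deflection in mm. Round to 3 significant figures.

11.9 mm

k = Gd⁴/(8D³N_a) = (77.6×10³)(5.3⁴)/(8·37.0³·23) = 6.5696 N/mm
δ = F/k = 78.3 / 6.5696 = 11.918 mm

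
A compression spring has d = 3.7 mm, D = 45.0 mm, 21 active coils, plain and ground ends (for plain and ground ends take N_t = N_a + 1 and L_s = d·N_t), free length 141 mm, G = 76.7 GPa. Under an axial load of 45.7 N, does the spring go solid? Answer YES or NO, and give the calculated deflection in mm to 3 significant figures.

NO, δ = 48.7 mm

k = Gd⁴/(8D³N_a) = (76.7×10³)(3.7⁴)/(8·45.0³·21) = 0.93898 N/mm
N_t = 22; L_s = 3.7·22 = 81.4 mm; δ_solid = L₀ − L_s = 141 − 81.4 = 59.6 mm
δ = F/k = 45.7/0.93898 = 48.67 mm
δ < δ_solid → spring does not go solid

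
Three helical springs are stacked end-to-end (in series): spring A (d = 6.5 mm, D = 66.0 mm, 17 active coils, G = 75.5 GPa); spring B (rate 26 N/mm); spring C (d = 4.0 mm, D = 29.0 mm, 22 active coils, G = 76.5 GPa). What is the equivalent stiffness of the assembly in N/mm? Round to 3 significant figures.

k_A = Gd⁴/(8D³N_a) = (75.5×10³)(6.5⁴)/(8·66.0³·17) = 3.4469 N/mm
k_C = Gd⁴/(8D³N_a) = (76.5×10³)(4.0⁴)/(8·29.0³·22) = 4.5624 N/mm
Series: 1/k_eq = 1/3.4469 + 1/26 + 1/4.5624 = 0.54776; k_eq = 1.8256 N/mm

1.83 N/mm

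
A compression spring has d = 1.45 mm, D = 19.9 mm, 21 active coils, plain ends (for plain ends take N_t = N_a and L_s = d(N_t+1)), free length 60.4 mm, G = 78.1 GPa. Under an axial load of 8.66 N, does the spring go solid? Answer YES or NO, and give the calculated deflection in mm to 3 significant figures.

k = Gd⁴/(8D³N_a) = (78.1×10³)(1.45⁴)/(8·19.9³·21) = 0.26077 N/mm
N_t = 21; L_s = 1.45·22 = 31.9 mm; δ_solid = L₀ − L_s = 60.4 − 31.9 = 28.5 mm
δ = F/k = 8.66/0.26077 = 33.21 mm
δ ≥ δ_solid → spring goes solid

YES, δ = 33.2 mm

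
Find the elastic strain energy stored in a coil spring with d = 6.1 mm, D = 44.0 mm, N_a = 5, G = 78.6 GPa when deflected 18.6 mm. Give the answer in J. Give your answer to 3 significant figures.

5.52 J

k = Gd⁴/(8D³N_a) = (78.6×10³)(6.1⁴)/(8·44.0³·5) = 31.939 N/mm
U = ½kδ² = 0.5 × 31.939 × 18.6² = 5524.8 N·mm = 5.5248 J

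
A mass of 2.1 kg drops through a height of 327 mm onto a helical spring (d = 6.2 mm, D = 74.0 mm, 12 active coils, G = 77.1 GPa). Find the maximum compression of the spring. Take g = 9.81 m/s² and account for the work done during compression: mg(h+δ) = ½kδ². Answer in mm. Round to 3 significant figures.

75.2 mm

k = Gd⁴/(8D³N_a) = (77.1×10³)(6.2⁴)/(8·74.0³·12) = 2.9286 N/mm
W = mg = 2.1 × 9.81 = 20.601 N
½kδ² − Wδ − Wh = 0 → δ = (W + √(W² + 2kWh))/k
δ = (20.601 + √(424.4 + 39456.7))/2.9286 = (20.601 + 199.7)/2.9286 = 75.226 mm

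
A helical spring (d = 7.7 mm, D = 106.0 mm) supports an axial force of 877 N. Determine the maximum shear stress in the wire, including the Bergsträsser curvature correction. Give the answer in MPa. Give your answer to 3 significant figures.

Spring index C = D/d = 106.0/7.7 = 13.7662
K_B = (4C+2)/(4C−3) = 57.065/52.065 = 1.0960
τ₀ = 8FD/(πd³) = 8·877·106.0/(π·7.7³) = 743696/1434.2 = 518.53 MPa
τ_max = K·τ₀ = 1.0960 × 518.53 = 568.33 MPa

568 MPa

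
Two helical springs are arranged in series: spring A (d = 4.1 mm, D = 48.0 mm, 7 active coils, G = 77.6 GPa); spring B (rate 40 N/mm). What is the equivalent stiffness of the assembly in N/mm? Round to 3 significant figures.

3.25 N/mm

k_A = Gd⁴/(8D³N_a) = (77.6×10³)(4.1⁴)/(8·48.0³·7) = 3.5407 N/mm
Series: 1/k_eq = 1/3.5407 + 1/40 = 0.30743; k_eq = 3.2527 N/mm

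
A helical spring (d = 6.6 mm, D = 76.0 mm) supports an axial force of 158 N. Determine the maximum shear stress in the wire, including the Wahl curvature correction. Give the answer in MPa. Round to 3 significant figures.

120 MPa

Spring index C = D/d = 76.0/6.6 = 11.5152
K_W = (4C−1)/(4C−4) + 0.615/C = 45.061/42.061 + 0.0534 = 1.1247
τ₀ = 8FD/(πd³) = 8·158·76.0/(π·6.6³) = 96064/903.2 = 106.36 MPa
τ_max = K·τ₀ = 1.1247 × 106.36 = 119.63 MPa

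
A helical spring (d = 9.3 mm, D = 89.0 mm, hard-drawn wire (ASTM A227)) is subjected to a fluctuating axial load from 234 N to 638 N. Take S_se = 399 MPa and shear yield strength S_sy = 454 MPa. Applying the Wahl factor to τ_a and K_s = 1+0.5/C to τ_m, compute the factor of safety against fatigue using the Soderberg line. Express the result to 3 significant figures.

C = D/d = 89.0/9.3 = 9.5699; K_W = (4C−1)/(4C−4)+0.615/C = 1.1518; K_s = 1+0.5/C = 1.0522
F_a = (F_max−F_min)/2 = 202 N; F_m = (F_max+F_min)/2 = 436 N
τ_a = K_W·8F_aD/(πd³) = 1.1518 × 56.916 = 65.554 MPa
τ_m = K_s·8F_mD/(πd³) = 1.0522 × 122.85 = 129.27 MPa
Soderberg: 1/n_f = τ_a/S_se + τ_m/S_sy = 65.554/399 + 129.27/454 = 0.16430 + 0.28473 = 0.44902
n_f = 1/0.44902 = 2.227

2.23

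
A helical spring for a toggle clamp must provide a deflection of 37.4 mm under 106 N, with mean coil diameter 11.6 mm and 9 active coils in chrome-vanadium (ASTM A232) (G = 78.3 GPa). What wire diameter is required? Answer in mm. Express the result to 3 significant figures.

Required rate k = F/δ = 106/37.4 = 2.8342 N/mm
d = (8D³N_a·k / G)^(1/4) = (8·11.6³·9·2.8342 / (78.3×10³))^0.25
  = (4.068)^0.25 = 1.4202 mm

1.42 mm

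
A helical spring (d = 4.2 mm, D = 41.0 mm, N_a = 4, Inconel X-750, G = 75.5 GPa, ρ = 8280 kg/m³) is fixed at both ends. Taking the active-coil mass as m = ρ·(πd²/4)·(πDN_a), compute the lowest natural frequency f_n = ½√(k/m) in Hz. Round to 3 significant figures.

212 Hz

k = Gd⁴/(8D³N_a) = (75.5×10³)(4.2⁴)/(8·41.0³·4) = 10.652 N/mm = 10652 N/m
Wire length L = πDN_a = π·41.0·4 = 515.22 mm
m = ρ·(πd²/4)·L = 8280 × 13.854×10⁻⁶ m² × 0.51522 m = 0.059103 kg
f_n = ½√(k/m) = 0.5·√(10652/0.059103) = 0.5·√(1.8023e+05) = 212.27 Hz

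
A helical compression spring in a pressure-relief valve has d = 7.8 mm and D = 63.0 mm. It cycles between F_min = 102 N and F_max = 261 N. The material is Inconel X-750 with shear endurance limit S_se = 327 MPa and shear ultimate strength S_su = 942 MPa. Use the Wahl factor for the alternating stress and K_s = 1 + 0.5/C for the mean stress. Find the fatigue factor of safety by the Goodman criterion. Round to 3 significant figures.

C = D/d = 63.0/7.8 = 8.0769; K_W = (4C−1)/(4C−4)+0.615/C = 1.1821; K_s = 1+0.5/C = 1.0619
F_a = (F_max−F_min)/2 = 79.5 N; F_m = (F_max+F_min)/2 = 181.5 N
τ_a = K_W·8F_aD/(πd³) = 1.1821 × 26.876 = 31.771 MPa
τ_m = K_s·8F_mD/(πd³) = 1.0619 × 61.358 = 65.157 MPa
Goodman: 1/n_f = τ_a/S_se + τ_m/S_su = 31.771/327 + 65.157/942 = 0.09716 + 0.06917 = 0.16633
n_f = 1/0.16633 = 6.012

6.01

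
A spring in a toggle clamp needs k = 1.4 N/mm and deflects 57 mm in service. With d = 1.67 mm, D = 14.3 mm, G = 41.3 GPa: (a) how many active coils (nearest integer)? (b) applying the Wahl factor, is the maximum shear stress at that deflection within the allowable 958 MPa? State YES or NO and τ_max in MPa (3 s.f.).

(a) 10 coils; (b) YES, τ_max = 717 MPa

N_a = Gd⁴/(8D³k) = (41.3×10³)(1.67⁴)/(8·14.3³·1.4) = 9.808 → N_a = 10
Actual rate k = Gd⁴/(8D³·10) = 1.3731 N/mm
Working load F = kδ = 1.3731·57 = 78.27 N
C = 14.3/1.67 = 8.5629; K_W = (4C−1)/(4C−4)+0.615/C = 1.1710
τ_max = K_W·8FD/(πd³) = 1.1710·611.95 = 716.59 MPa
τ_max ≤ 958 MPa → acceptable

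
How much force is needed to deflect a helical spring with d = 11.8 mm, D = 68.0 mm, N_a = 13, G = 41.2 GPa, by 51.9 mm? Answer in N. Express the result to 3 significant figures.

1270 N

k = Gd⁴/(8D³N_a) = (41.2×10³)(11.8⁴)/(8·68.0³·13) = 24.427 N/mm
F = k·δ = 24.427 × 51.9 = 1267.7 N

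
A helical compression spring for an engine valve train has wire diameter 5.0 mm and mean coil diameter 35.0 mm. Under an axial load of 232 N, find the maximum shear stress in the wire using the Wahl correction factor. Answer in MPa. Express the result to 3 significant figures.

Spring index C = D/d = 35.0/5.0 = 7.0000
K_W = (4C−1)/(4C−4) + 0.615/C = 27.000/24.000 + 0.0879 = 1.2129
τ₀ = 8FD/(πd³) = 8·232·35.0/(π·5.0³) = 64960/392.7 = 165.42 MPa
τ_max = K·τ₀ = 1.2129 × 165.42 = 200.63 MPa

201 MPa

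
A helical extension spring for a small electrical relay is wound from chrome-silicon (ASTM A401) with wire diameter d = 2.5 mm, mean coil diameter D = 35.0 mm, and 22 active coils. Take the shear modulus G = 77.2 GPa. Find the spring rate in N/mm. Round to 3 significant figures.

k = Gd⁴/(8D³N_a) = (77.2×10³ × 2.5⁴) / (8 × 35.0³ × 22)
  = 3.01562e+06 / 7.546e+06 = 0.39963 N/mm

0.400 N/mm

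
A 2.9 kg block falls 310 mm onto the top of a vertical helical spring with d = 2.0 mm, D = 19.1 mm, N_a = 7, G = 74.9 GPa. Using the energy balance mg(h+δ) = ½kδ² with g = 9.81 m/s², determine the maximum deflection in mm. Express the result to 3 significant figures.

85.6 mm

k = Gd⁴/(8D³N_a) = (74.9×10³)(2.0⁴)/(8·19.1³·7) = 3.0712 N/mm
W = mg = 2.9 × 9.81 = 28.449 N
½kδ² − Wδ − Wh = 0 → δ = (W + √(W² + 2kWh))/k
δ = (28.449 + √(809.35 + 54171.7))/3.0712 = (28.449 + 234.48)/3.0712 = 85.61 mm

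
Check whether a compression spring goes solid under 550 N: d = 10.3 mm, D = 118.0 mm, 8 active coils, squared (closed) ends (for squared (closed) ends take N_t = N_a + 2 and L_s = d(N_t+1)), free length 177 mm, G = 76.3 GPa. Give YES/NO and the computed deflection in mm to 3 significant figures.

YES, δ = 67.3 mm

k = Gd⁴/(8D³N_a) = (76.3×10³)(10.3⁴)/(8·118.0³·8) = 8.1667 N/mm
N_t = 10; L_s = 10.3·11 = 113.3 mm; δ_solid = L₀ − L_s = 177 − 113.3 = 63.7 mm
δ = F/k = 550/8.1667 = 67.347 mm
δ ≥ δ_solid → spring goes solid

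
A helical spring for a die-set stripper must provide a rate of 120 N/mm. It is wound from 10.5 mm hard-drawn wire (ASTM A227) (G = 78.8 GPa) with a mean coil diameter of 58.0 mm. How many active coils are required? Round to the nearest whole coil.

5

N_a = Gd⁴/(8D³k) = (78.8×10³ × 10.5⁴)/(8 × 58.0³ × 120)
    = 9.57819e+08 / 1.87308e+08 = 5.114 → 5 coils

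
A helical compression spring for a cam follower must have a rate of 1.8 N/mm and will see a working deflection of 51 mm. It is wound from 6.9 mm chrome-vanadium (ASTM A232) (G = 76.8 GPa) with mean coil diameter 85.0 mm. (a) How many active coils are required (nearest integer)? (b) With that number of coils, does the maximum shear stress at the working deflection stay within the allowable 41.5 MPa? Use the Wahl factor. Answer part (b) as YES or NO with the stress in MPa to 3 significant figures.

(a) 20 coils; (b) NO, τ_max = 66.5 MPa

N_a = Gd⁴/(8D³k) = (76.8×10³)(6.9⁴)/(8·85.0³·1.8) = 19.69 → N_a = 20
Actual rate k = Gd⁴/(8D³·20) = 1.7717 N/mm
Working load F = kδ = 1.7717·51 = 90.355 N
C = 85.0/6.9 = 12.3188; K_W = (4C−1)/(4C−4)+0.615/C = 1.1162
τ_max = K_W·8FD/(πd³) = 1.1162·59.534 = 66.451 MPa
τ_max > 41.5 MPa → exceeds allowable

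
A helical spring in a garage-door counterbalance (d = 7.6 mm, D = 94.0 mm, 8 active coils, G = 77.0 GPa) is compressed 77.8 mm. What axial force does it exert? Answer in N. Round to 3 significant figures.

k = Gd⁴/(8D³N_a) = (77.0×10³)(7.6⁴)/(8·94.0³·8) = 4.8326 N/mm
F = k·δ = 4.8326 × 77.8 = 375.98 N

376 N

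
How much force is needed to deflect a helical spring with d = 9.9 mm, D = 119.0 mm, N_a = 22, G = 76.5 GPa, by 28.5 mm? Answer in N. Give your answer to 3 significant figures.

k = Gd⁴/(8D³N_a) = (76.5×10³)(9.9⁴)/(8·119.0³·22) = 2.4777 N/mm
F = k·δ = 2.4777 × 28.5 = 70.614 N

70.6 N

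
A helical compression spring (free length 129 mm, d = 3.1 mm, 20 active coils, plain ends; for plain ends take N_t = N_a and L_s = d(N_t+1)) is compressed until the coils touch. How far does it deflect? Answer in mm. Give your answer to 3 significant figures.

N_t = 20; L_s = 3.1·21 = 65.1 mm
δ_solid = L₀ − L_s = 129 − 65.1 = 63.9 mm

63.9 mm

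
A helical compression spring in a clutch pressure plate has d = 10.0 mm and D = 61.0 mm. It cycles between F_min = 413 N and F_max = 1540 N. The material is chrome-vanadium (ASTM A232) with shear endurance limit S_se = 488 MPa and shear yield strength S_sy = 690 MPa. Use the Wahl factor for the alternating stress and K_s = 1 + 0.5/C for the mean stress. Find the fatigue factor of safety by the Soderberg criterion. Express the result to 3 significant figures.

2.17

C = D/d = 61.0/10.0 = 6.1000; K_W = (4C−1)/(4C−4)+0.615/C = 1.2479; K_s = 1+0.5/C = 1.0820
F_a = (F_max−F_min)/2 = 563.5 N; F_m = (F_max+F_min)/2 = 976.5 N
τ_a = K_W·8F_aD/(πd³) = 1.2479 × 87.531 = 109.23 MPa
τ_m = K_s·8F_mD/(πd³) = 1.0820 × 151.68 = 164.12 MPa
Soderberg: 1/n_f = τ_a/S_se + τ_m/S_sy = 109.23/488 + 164.12/690 = 0.22383 + 0.23785 = 0.46168
n_f = 1/0.46168 = 2.166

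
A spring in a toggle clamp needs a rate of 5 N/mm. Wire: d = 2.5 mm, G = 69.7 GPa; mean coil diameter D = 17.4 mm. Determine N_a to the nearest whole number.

13

N_a = Gd⁴/(8D³k) = (69.7×10³ × 2.5⁴)/(8 × 17.4³ × 5)
    = 2.72266e+06 / 210721 = 12.92 → 13 coils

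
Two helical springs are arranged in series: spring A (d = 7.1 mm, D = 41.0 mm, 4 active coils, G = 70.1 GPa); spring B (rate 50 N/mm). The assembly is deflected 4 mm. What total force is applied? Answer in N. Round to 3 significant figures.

124 N

k_A = Gd⁴/(8D³N_a) = (70.1×10³)(7.1⁴)/(8·41.0³·4) = 80.77 N/mm
Series: 1/k_eq = 1/80.77 + 1/50 = 0.032381; k_eq = 30.882 N/mm
F = k_eq·δ = 30.882·4 = 123.53 N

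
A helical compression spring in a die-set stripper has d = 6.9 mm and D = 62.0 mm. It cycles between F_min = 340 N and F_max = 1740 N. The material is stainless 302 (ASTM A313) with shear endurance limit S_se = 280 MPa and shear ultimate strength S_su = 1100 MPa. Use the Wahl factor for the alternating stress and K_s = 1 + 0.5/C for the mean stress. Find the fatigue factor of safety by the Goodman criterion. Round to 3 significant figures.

0.533

C = D/d = 62.0/6.9 = 8.9855; K_W = (4C−1)/(4C−4)+0.615/C = 1.1624; K_s = 1+0.5/C = 1.0556
F_a = (F_max−F_min)/2 = 700 N; F_m = (F_max+F_min)/2 = 1040 N
τ_a = K_W·8F_aD/(πd³) = 1.1624 × 336.42 = 391.04 MPa
τ_m = K_s·8F_mD/(πd³) = 1.0556 × 499.82 = 527.64 MPa
Goodman: 1/n_f = τ_a/S_se + τ_m/S_su = 391.04/280 + 527.64/1100 = 1.39658 + 0.47967 = 1.8763
n_f = 1/1.8763 = 0.533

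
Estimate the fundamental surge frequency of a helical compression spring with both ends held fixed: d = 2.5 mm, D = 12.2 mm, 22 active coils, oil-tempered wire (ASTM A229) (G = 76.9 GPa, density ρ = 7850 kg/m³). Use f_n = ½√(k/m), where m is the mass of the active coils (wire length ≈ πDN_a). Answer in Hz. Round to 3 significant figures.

k = Gd⁴/(8D³N_a) = (76.9×10³)(2.5⁴)/(8·12.2³·22) = 9.3993 N/mm = 9399.3 N/m
Wire length L = πDN_a = π·12.2·22 = 843.2 mm
m = ρ·(πd²/4)·L = 7850 × 4.9087×10⁻⁶ m² × 0.8432 m = 0.032492 kg
f_n = ½√(k/m) = 0.5·√(9399.3/0.032492) = 0.5·√(2.8928e+05) = 268.92 Hz

269 Hz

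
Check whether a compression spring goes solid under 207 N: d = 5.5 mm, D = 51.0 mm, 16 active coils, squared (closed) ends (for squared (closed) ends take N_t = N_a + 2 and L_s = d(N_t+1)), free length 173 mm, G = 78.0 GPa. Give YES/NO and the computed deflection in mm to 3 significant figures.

k = Gd⁴/(8D³N_a) = (78.0×10³)(5.5⁴)/(8·51.0³·16) = 4.2036 N/mm
N_t = 18; L_s = 5.5·19 = 104.5 mm; δ_solid = L₀ − L_s = 173 − 104.5 = 68.5 mm
δ = F/k = 207/4.2036 = 49.243 mm
δ < δ_solid → spring does not go solid

NO, δ = 49.2 mm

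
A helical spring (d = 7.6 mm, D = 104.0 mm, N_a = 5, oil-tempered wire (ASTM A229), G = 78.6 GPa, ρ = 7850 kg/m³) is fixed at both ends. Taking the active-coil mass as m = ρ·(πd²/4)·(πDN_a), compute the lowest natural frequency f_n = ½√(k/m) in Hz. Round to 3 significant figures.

k = Gd⁴/(8D³N_a) = (78.6×10³)(7.6⁴)/(8·104.0³·5) = 5.828 N/mm = 5828 N/m
Wire length L = πDN_a = π·104.0·5 = 1633.6 mm
m = ρ·(πd²/4)·L = 7850 × 45.365×10⁻⁶ m² × 1.6336 m = 0.58175 kg
f_n = ½√(k/m) = 0.5·√(5828/0.58175) = 0.5·√(10018) = 50.045 Hz

50.0 Hz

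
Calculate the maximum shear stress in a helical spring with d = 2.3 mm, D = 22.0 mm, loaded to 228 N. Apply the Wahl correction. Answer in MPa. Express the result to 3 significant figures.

1210 MPa

Spring index C = D/d = 22.0/2.3 = 9.5652
K_W = (4C−1)/(4C−4) + 0.615/C = 37.261/34.261 + 0.0643 = 1.1519
τ₀ = 8FD/(πd³) = 8·228·22.0/(π·2.3³) = 40128/38.224 = 1049.8 MPa
τ_max = K·τ₀ = 1.1519 × 1049.8 = 1209.2 MPa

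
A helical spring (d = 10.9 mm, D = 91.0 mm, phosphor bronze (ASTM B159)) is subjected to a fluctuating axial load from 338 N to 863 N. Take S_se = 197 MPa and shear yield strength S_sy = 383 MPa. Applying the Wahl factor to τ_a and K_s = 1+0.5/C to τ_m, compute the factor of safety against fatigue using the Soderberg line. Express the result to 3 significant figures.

1.73

C = D/d = 91.0/10.9 = 8.3486; K_W = (4C−1)/(4C−4)+0.615/C = 1.1757; K_s = 1+0.5/C = 1.0599
F_a = (F_max−F_min)/2 = 262.5 N; F_m = (F_max+F_min)/2 = 600.5 N
τ_a = K_W·8F_aD/(πd³) = 1.1757 × 46.971 = 55.225 MPa
τ_m = K_s·8F_mD/(πd³) = 1.0599 × 107.45 = 113.89 MPa
Soderberg: 1/n_f = τ_a/S_se + τ_m/S_sy = 55.225/197 + 113.89/383 = 0.28033 + 0.29736 = 0.57769
n_f = 1/0.57769 = 1.731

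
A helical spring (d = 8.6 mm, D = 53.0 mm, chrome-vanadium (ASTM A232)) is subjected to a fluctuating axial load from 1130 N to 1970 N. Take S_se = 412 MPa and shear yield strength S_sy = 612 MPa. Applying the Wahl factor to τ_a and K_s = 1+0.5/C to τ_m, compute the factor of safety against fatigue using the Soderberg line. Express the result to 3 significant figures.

1.18

C = D/d = 53.0/8.6 = 6.1628; K_W = (4C−1)/(4C−4)+0.615/C = 1.2451; K_s = 1+0.5/C = 1.0811
F_a = (F_max−F_min)/2 = 420 N; F_m = (F_max+F_min)/2 = 1550 N
τ_a = K_W·8F_aD/(πd³) = 1.2451 × 89.119 = 110.96 MPa
τ_m = K_s·8F_mD/(πd³) = 1.0811 × 328.89 = 355.57 MPa
Soderberg: 1/n_f = τ_a/S_se + τ_m/S_sy = 110.96/412 + 355.57/612 = 0.26932 + 0.58100 = 0.85032
n_f = 1/0.85032 = 1.176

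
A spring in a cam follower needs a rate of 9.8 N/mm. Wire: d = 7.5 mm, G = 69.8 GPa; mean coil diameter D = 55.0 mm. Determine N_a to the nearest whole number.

17

N_a = Gd⁴/(8D³k) = (69.8×10³ × 7.5⁴)/(8 × 55.0³ × 9.8)
    = 2.20852e+08 / 1.30438e+07 = 16.93 → 17 coils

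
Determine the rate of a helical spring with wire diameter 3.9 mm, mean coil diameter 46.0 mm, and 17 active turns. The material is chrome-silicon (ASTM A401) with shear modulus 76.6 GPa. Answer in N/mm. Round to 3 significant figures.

k = Gd⁴/(8D³N_a) = (76.6×10³ × 3.9⁴) / (8 × 46.0³ × 17)
  = 1.7721e+07 / 1.32377e+07 = 1.3387 N/mm

1.34 N/mm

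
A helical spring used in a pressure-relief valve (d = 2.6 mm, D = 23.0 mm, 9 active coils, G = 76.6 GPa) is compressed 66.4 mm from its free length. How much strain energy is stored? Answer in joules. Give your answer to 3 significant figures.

8.81 J

k = Gd⁴/(8D³N_a) = (76.6×10³)(2.6⁴)/(8·23.0³·9) = 3.9958 N/mm
U = ½kδ² = 0.5 × 3.9958 × 66.4² = 8808.7 N·mm = 8.8087 J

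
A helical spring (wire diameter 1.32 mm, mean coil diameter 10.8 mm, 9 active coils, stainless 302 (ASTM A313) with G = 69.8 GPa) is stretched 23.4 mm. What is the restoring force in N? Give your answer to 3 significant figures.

54.7 N

k = Gd⁴/(8D³N_a) = (69.8×10³)(1.32⁴)/(8·10.8³·9) = 2.3364 N/mm
F = k·δ = 2.3364 × 23.4 = 54.672 N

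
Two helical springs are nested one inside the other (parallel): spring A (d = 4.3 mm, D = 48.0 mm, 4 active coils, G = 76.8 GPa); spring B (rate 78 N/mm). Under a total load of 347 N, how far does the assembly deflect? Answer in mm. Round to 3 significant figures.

k_A = Gd⁴/(8D³N_a) = (76.8×10³)(4.3⁴)/(8·48.0³·4) = 7.4193 N/mm
Parallel: k_eq = 7.4193 + 78 = 85.419 N/mm
δ = F/k_eq = 347/85.419 = 4.0623 mm

4.06 mm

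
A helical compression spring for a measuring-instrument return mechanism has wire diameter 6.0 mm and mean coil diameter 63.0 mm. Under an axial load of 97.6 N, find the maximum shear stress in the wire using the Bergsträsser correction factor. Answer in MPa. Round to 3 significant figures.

81.8 MPa

Spring index C = D/d = 63.0/6.0 = 10.5000
K_B = (4C+2)/(4C−3) = 44.000/39.000 = 1.1282
τ₀ = 8FD/(πd³) = 8·97.6·63.0/(π·6.0³) = 49190.4/678.58 = 72.49 MPa
τ_max = K·τ₀ = 1.1282 × 72.49 = 81.783 MPa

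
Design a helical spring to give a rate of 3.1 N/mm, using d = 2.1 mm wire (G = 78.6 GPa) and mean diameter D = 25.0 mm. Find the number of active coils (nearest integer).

4

N_a = Gd⁴/(8D³k) = (78.6×10³ × 2.1⁴)/(8 × 25.0³ × 3.1)
    = 1.52862e+06 / 387500 = 3.945 → 4 coils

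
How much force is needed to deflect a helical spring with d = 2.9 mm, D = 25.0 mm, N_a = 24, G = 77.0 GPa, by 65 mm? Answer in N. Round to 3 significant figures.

k = Gd⁴/(8D³N_a) = (77.0×10³)(2.9⁴)/(8·25.0³·24) = 1.8154 N/mm
F = k·δ = 1.8154 × 65 = 118 N

118 N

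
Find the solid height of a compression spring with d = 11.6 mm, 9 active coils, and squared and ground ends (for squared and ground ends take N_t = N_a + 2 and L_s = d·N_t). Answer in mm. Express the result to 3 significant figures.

128 mm

squared and ground ends: N_t = N_a + 2 = 9 + 2 = 11
L_s = d·N_t = 11.6 × 11 = 127.6 mm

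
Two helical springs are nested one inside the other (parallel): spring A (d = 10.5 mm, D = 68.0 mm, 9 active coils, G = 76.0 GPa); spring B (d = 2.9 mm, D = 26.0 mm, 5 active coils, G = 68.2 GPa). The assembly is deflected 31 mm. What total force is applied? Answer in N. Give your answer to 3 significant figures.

1480 N

k_A = Gd⁴/(8D³N_a) = (76.0×10³)(10.5⁴)/(8·68.0³·9) = 40.805 N/mm
k_B = Gd⁴/(8D³N_a) = (68.2×10³)(2.9⁴)/(8·26.0³·5) = 6.8611 N/mm
Parallel: k_eq = 40.805 + 6.8611 = 47.666 N/mm
F = k_eq·δ = 47.666·31 = 1477.6 N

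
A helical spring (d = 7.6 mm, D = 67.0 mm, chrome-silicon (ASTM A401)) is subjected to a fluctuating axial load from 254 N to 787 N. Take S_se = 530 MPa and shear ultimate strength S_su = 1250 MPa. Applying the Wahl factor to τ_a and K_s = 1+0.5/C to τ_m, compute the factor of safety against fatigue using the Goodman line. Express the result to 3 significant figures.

C = D/d = 67.0/7.6 = 8.8158; K_W = (4C−1)/(4C−4)+0.615/C = 1.1657; K_s = 1+0.5/C = 1.0567
F_a = (F_max−F_min)/2 = 266.5 N; F_m = (F_max+F_min)/2 = 520.5 N
τ_a = K_W·8F_aD/(πd³) = 1.1657 × 103.58 = 120.74 MPa
τ_m = K_s·8F_mD/(πd³) = 1.0567 × 202.3 = 213.77 MPa
Goodman: 1/n_f = τ_a/S_se + τ_m/S_su = 120.74/530 + 213.77/1250 = 0.22782 + 0.17102 = 0.39884
n_f = 1/0.39884 = 2.507

2.51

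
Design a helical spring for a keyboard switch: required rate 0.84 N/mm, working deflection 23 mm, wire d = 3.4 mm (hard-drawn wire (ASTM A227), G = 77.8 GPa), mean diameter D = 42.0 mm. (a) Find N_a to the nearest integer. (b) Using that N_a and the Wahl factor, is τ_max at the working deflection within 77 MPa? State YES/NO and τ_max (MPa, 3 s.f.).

(a) 21 coils; (b) YES, τ_max = 58.3 MPa

N_a = Gd⁴/(8D³k) = (77.8×10³)(3.4⁴)/(8·42.0³·0.84) = 20.88 → N_a = 21
Actual rate k = Gd⁴/(8D³·21) = 0.83529 N/mm
Working load F = kδ = 0.83529·23 = 19.212 N
C = 42.0/3.4 = 12.3529; K_W = (4C−1)/(4C−4)+0.615/C = 1.1158
τ_max = K_W·8FD/(πd³) = 1.1158·52.278 = 58.334 MPa
τ_max ≤ 77 MPa → acceptable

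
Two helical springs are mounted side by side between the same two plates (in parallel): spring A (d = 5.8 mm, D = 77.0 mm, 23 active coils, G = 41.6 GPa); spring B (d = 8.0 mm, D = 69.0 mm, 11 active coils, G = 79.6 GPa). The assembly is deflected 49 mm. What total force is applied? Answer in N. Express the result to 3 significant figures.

580 N

k_A = Gd⁴/(8D³N_a) = (41.6×10³)(5.8⁴)/(8·77.0³·23) = 0.56042 N/mm
k_B = Gd⁴/(8D³N_a) = (79.6×10³)(8.0⁴)/(8·69.0³·11) = 11.278 N/mm
Parallel: k_eq = 0.56042 + 11.278 = 11.839 N/mm
F = k_eq·δ = 11.839·49 = 580.1 N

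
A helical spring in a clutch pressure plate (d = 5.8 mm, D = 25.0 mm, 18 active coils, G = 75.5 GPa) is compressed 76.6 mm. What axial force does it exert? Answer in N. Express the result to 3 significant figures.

2910 N

k = Gd⁴/(8D³N_a) = (75.5×10³)(5.8⁴)/(8·25.0³·18) = 37.973 N/mm
F = k·δ = 37.973 × 76.6 = 2908.7 N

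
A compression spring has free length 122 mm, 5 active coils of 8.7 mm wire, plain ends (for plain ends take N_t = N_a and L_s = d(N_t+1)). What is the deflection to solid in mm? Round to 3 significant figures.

N_t = 5; L_s = 8.7·6 = 52.2 mm
δ_solid = L₀ − L_s = 122 − 52.2 = 69.8 mm

69.8 mm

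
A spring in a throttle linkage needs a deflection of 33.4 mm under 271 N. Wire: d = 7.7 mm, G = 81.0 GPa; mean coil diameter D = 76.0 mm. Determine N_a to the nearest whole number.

10

Required rate k = F/δ = 271/33.4 = 8.1138 N/mm
N_a = Gd⁴/(8D³k) = (81.0×10³ × 7.7⁴)/(8 × 76.0³ × 8.1138)
    = 2.8474e+08 / 2.8494e+07 = 9.993 → 10 coils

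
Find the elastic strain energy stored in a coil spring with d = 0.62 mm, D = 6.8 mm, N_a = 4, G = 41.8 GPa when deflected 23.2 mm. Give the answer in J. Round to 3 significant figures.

0.165 J

k = Gd⁴/(8D³N_a) = (41.8×10³)(0.62⁴)/(8·6.8³·4) = 0.61386 N/mm
U = ½kδ² = 0.5 × 0.61386 × 23.2² = 165.2 N·mm = 0.1652 J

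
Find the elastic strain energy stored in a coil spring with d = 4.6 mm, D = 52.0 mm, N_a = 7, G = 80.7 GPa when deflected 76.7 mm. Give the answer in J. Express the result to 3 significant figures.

k = Gd⁴/(8D³N_a) = (80.7×10³)(4.6⁴)/(8·52.0³·7) = 4.5889 N/mm
U = ½kδ² = 0.5 × 4.5889 × 76.7² = 13498 N·mm = 13.498 J

13.5 J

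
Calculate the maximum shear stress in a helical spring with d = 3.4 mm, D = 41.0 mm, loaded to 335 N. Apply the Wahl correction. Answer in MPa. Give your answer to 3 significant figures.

996 MPa

Spring index C = D/d = 41.0/3.4 = 12.0588
K_W = (4C−1)/(4C−4) + 0.615/C = 47.235/44.235 + 0.0510 = 1.1188
τ₀ = 8FD/(πd³) = 8·335·41.0/(π·3.4³) = 109880/123.48 = 889.88 MPa
τ_max = K·τ₀ = 1.1188 × 889.88 = 995.62 MPa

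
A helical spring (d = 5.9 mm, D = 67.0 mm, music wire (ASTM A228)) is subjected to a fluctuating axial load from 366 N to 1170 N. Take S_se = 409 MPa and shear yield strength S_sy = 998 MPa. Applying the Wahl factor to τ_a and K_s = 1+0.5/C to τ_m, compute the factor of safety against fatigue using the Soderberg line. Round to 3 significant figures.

0.630

C = D/d = 67.0/5.9 = 11.3559; K_W = (4C−1)/(4C−4)+0.615/C = 1.1266; K_s = 1+0.5/C = 1.0440
F_a = (F_max−F_min)/2 = 402 N; F_m = (F_max+F_min)/2 = 768 N
τ_a = K_W·8F_aD/(πd³) = 1.1266 × 333.95 = 376.22 MPa
τ_m = K_s·8F_mD/(πd³) = 1.0440 × 638 = 666.09 MPa
Soderberg: 1/n_f = τ_a/S_se + τ_m/S_sy = 376.22/409 + 666.09/998 = 0.91986 + 0.66743 = 1.5873
n_f = 1/1.5873 = 0.63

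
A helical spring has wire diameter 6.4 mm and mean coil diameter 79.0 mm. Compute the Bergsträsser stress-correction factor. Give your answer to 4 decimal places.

C = D/d = 79.0/6.4 = 12.3438
K_B = (4C+2)/(4C−3) = 51.375/46.375 = 1.1078

1.1078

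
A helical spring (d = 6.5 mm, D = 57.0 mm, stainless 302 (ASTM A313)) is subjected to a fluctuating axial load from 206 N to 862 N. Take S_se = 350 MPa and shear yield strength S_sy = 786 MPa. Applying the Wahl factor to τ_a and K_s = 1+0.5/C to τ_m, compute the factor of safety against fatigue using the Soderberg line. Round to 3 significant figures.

1.04

C = D/d = 57.0/6.5 = 8.7692; K_W = (4C−1)/(4C−4)+0.615/C = 1.1667; K_s = 1+0.5/C = 1.0570
F_a = (F_max−F_min)/2 = 328 N; F_m = (F_max+F_min)/2 = 534 N
τ_a = K_W·8F_aD/(πd³) = 1.1667 × 173.36 = 202.25 MPa
τ_m = K_s·8F_mD/(πd³) = 1.0570 × 282.24 = 298.33 MPa
Soderberg: 1/n_f = τ_a/S_se + τ_m/S_sy = 202.25/350 + 298.33/786 = 0.57787 + 0.37956 = 0.95742
n_f = 1/0.95742 = 1.044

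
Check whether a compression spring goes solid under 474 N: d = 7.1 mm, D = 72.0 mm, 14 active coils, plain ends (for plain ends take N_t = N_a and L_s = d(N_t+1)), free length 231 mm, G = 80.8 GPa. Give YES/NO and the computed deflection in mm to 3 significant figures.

k = Gd⁴/(8D³N_a) = (80.8×10³)(7.1⁴)/(8·72.0³·14) = 4.9117 N/mm
N_t = 14; L_s = 7.1·15 = 106.5 mm; δ_solid = L₀ − L_s = 231 − 106.5 = 124.5 mm
δ = F/k = 474/4.9117 = 96.505 mm
δ < δ_solid → spring does not go solid

NO, δ = 96.5 mm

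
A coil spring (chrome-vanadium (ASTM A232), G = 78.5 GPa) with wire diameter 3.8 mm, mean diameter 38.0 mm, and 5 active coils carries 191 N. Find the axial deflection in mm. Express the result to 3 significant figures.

25.6 mm

k = Gd⁴/(8D³N_a) = (78.5×10³)(3.8⁴)/(8·38.0³·5) = 7.4575 N/mm
δ = F/k = 191 / 7.4575 = 25.612 mm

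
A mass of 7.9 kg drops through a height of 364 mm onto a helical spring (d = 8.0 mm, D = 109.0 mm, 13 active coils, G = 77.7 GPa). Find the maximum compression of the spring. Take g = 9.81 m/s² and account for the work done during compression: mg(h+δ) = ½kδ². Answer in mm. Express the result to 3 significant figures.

191 mm

k = Gd⁴/(8D³N_a) = (77.7×10³)(8.0⁴)/(8·109.0³·13) = 2.363 N/mm
W = mg = 7.9 × 9.81 = 77.499 N
½kδ² − Wδ − Wh = 0 → δ = (W + √(W² + 2kWh))/k
δ = (77.499 + √(6006.1 + 133320))/2.363 = (77.499 + 373.26)/2.363 = 190.76 mm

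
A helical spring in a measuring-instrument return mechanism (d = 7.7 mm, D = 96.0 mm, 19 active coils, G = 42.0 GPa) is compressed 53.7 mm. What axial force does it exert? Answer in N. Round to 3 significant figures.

k = Gd⁴/(8D³N_a) = (42.0×10³)(7.7⁴)/(8·96.0³·19) = 1.0979 N/mm
F = k·δ = 1.0979 × 53.7 = 58.956 N

59.0 N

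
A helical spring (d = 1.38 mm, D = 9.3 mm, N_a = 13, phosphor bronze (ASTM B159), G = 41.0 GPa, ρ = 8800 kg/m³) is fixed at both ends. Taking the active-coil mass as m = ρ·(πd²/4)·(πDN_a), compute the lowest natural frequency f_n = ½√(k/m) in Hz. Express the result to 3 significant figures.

298 Hz

k = Gd⁴/(8D³N_a) = (41.0×10³)(1.38⁴)/(8·9.3³·13) = 1.7775 N/mm = 1777.5 N/m
Wire length L = πDN_a = π·9.3·13 = 379.82 mm
m = ρ·(πd²/4)·L = 8800 × 1.4957×10⁻⁶ m² × 0.37982 m = 0.0049993 kg
f_n = ½√(k/m) = 0.5·√(1777.5/0.0049993) = 0.5·√(3.5556e+05) = 298.14 Hz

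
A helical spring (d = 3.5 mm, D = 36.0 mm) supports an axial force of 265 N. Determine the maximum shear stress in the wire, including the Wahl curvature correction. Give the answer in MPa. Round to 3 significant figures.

646 MPa

Spring index C = D/d = 36.0/3.5 = 10.2857
K_W = (4C−1)/(4C−4) + 0.615/C = 40.143/37.143 + 0.0598 = 1.1406
τ₀ = 8FD/(πd³) = 8·265·36.0/(π·3.5³) = 76320/134.7 = 566.61 MPa
τ_max = K·τ₀ = 1.1406 × 566.61 = 646.25 MPa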